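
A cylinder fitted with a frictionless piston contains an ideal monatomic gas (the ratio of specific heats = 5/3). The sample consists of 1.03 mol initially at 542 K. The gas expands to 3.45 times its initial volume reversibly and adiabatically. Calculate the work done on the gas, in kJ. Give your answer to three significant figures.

For a reversible adiabat TV^(γ−1) is constant, so T₂ = T₁ (V₁/V₂)^(γ−1).
T₂ = 542 × (1/3.45)^(2/3) = 237.4 K.
Q = 0, so ΔU = W_on_gas = nCᵥΔT with Cᵥ = R/(γ−1) = 12.47 J/(mol·K).
ΔU = 1.03 × 12.47 × (237.4 − 542) = -3913 J.

W ≈ -3.91 kJ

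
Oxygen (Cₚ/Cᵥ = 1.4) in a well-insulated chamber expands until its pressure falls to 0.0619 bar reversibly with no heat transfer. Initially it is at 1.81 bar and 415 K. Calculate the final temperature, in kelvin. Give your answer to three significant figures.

Adiabatic: T₂/T₁ = (P₂/P₁)^((γ−1)/γ).
T₂ = 415 × (0.0619/1.81)^(0.286) = 158.2 K.

T₂ ≈ 158 K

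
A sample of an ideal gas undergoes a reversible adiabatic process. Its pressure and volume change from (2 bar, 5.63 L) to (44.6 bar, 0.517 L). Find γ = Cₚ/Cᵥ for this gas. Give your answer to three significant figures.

γ ≈ 1.30

PV^γ = const ⇒ γ = ln(P₂/P₁) / ln(V₁/V₂).
γ = ln(44.6/2) / ln(5.63/0.517) = 1.3.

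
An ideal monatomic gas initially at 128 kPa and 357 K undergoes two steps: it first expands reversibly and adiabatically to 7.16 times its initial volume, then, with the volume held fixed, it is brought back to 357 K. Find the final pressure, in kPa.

For a monatomic ideal gas γ = 5/3.
Adiabatic step (PV^γ = const): P₂ = 128×(1/7.16)^(5/3) = 4.812 kPa; T₂ = 357×(1/7.16)^(2/3) = 96.1 K.
Isochoric: P₃ = P₂(T₃/T₂) = 4.812 × (357/96.1) = 17.88 kPa.

P₃ ≈ 17.9 kPa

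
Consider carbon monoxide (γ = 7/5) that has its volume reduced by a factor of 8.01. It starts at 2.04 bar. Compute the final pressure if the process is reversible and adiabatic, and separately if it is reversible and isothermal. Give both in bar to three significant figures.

adiabatic: 37.6 bar; isothermal: 16.3 bar

Isothermal: P₂ = P₁(V₁/V₂) = 2.04×8.01 = 16.34 bar.
Adiabatic: P₂ = P₁(V₁/V₂)^γ = 2.04×8.01^(7/5) = 37.56 bar.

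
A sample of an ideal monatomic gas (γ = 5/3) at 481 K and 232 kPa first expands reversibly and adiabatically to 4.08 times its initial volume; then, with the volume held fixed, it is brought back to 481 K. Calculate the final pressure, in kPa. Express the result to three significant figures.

P₃ ≈ 56.9 kPa

Adiabatic step (PV^γ = const): P₂ = 232×(1/4.08)^(5/3) = 22.27 kPa; T₂ = 481×(1/4.08)^(2/3) = 188.4 K.
Isochoric: P₃ = P₂(T₃/T₂) = 22.27 × (481/188.4) = 56.86 kPa.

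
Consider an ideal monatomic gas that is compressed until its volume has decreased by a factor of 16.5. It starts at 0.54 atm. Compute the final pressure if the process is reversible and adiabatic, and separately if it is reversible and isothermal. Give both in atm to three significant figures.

adiabatic: 57.7 atm; isothermal: 8.91 atm

For a monatomic ideal gas γ = 5/3.
Isothermal: P₂ = P₁(V₁/V₂) = 0.54×16.5 = 8.91 atm.
Adiabatic: P₂ = P₁(V₁/V₂)^γ = 0.54×16.5^(5/3) = 57.75 atm.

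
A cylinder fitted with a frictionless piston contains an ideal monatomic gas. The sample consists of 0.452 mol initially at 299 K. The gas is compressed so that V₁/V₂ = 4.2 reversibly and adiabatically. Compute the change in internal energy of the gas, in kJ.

For a reversible adiabat TV^(γ−1) is constant, so T₂ = T₁ (V₁/V₂)^(γ−1).
γ = 5/3 for a monatomic ideal gas, so γ−1 = 2/3.
T₂ = 299 × 4.2^(2/3) = 778.3 K.
Q = 0, so ΔU = W_on_gas = nCᵥΔT with Cᵥ = R/(γ−1) = 12.47 J/(mol·K).
ΔU = 0.452 × 12.47 × (778.3 − 299) = 2702 J.

ΔU ≈ 2.70 kJ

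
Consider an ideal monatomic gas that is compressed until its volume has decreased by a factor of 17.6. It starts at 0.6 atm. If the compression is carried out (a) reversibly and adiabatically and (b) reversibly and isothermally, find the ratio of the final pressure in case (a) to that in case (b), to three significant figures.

For a monatomic ideal gas γ = 5/3.
Isothermal: P_b = P₁(V₁/V₂) = 0.6×17.6.
Adiabatic: P_a = P₁(V₁/V₂)^γ = 0.6×17.6^(5/3).
P_a/P_b = (V₁/V₂)^(γ−1) = 17.6^(2/3) = 6.766.

P_adiabatic / P_isothermal ≈ 6.77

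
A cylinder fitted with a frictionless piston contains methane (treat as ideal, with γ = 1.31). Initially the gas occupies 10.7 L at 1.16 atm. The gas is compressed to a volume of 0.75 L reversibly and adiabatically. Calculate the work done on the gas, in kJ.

W ≈ 5.19 kJ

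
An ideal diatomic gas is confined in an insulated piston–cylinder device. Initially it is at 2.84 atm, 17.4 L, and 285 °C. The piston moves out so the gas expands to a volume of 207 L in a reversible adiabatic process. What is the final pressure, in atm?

P₂ ≈ 0.0887 atm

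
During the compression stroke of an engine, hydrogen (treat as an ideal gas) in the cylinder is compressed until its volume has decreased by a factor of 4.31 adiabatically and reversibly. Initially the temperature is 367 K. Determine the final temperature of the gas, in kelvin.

Adiabatic: T₁V₁^(γ−1) = T₂V₂^(γ−1) ⇒ T₂ = T₁ (V₁/V₂)^(γ−1).
For a diatomic ideal gas γ = 7/5, so γ−1 = 2/5.
T₂ = 367 × 4.31^(2/5) = 658.4 K.

T₂ ≈ 658 K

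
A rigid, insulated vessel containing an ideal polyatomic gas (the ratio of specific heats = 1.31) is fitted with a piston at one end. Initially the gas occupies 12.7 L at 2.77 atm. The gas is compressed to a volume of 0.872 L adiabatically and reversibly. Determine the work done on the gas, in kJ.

P₂ = P₁(V₁/V₂)^γ = 2.77×(12.7/0.872)^(1.31) = 92.55 atm.
For a reversible adiabat, W_by_gas = (P₁V₁ − P₂V₂)/(γ−1).
W_by = (280700×0.0127 − 9.378×10^6×0.000872) / (0.31) = -14880 J.
W_on_gas = −W_by = 14880 J.

W ≈ 14.9 kJ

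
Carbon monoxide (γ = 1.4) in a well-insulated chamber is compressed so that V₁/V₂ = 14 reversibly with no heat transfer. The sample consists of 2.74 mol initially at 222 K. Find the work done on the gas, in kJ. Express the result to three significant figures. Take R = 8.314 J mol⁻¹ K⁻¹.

W ≈ 23.7 kJ

Adiabatic: T₁V₁^(γ−1) = T₂V₂^(γ−1) ⇒ T₂ = T₁ (V₁/V₂)^(γ−1).
T₂ = 222 × 14^(0.4) = 638 K.
Q = 0, so ΔU = W_on_gas = nCᵥΔT with Cᵥ = R/(γ−1) = 20.79 J/(mol·K).
ΔU = 2.74 × 20.79 × (638 − 222) = 23690 J.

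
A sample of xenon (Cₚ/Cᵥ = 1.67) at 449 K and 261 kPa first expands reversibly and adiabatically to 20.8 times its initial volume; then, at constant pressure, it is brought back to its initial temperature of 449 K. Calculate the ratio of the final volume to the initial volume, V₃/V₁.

V₃/V₁ ≈ 159

Adiabatic step: V₂/V₁ = 20.8; T₂ = T₁·(1/20.8)^(0.67) = 58.77 K.
Isobaric step: V₃/V₂ = T₃/T₂ = 449/58.77.
V₃/V₁ = (V₂/V₁)(V₃/V₂) = 20.8 × (449/58.77) = 158.9.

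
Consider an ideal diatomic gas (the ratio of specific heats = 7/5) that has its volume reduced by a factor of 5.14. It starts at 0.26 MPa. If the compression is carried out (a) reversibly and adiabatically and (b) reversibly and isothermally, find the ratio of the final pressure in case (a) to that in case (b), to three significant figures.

Isothermal: P_b = P₁(V₁/V₂) = 0.26×5.14.
Adiabatic: P_a = P₁(V₁/V₂)^γ = 0.26×5.14^(7/5).
P_a/P_b = (V₁/V₂)^(γ−1) = 5.14^(2/5) = 1.925.

P_adiabatic / P_isothermal ≈ 1.92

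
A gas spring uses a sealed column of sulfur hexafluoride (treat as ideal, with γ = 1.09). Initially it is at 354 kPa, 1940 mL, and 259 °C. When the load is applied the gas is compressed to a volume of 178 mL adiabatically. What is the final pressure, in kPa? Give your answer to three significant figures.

P₂ ≈ 4780 kPa

Adiabatic: P₁V₁^γ = P₂V₂^γ ⇒ P₂ = P₁ (V₁/V₂)^γ.
P₂ = 354 × (1940/178)^(1.09) = 4784 kPa.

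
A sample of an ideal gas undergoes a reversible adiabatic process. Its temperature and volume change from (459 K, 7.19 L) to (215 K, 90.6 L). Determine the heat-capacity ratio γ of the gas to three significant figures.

γ ≈ 1.30

TV^(γ−1) = const ⇒ γ − 1 = ln(T₂/T₁) / ln(V₁/V₂).
γ = 1 + ln(215/459) / ln(7.19/90.6) = 1.299.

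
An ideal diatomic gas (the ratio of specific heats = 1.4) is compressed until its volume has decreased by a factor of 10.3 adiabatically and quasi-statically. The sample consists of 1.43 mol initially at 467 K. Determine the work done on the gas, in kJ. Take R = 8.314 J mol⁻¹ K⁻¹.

W ≈ 21.4 kJ

Adiabatic: T₁V₁^(γ−1) = T₂V₂^(γ−1) ⇒ T₂ = T₁ (V₁/V₂)^(γ−1).
T₂ = 467 × 10.3^(0.4) = 1187 K.
Q = 0, so ΔU = W_on_gas = nCᵥΔT with Cᵥ = R/(γ−1) = 20.79 J/(mol·K).
ΔU = 1.43 × 20.79 × (1187 − 467) = 21400 J.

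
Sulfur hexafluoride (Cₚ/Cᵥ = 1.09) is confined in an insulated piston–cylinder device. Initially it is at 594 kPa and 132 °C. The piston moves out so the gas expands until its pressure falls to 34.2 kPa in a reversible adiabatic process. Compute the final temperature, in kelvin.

T₂ ≈ 320 K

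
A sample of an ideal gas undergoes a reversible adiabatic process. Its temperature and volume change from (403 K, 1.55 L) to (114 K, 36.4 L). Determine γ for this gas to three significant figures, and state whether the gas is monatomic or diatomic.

TV^(γ−1) = const ⇒ γ − 1 = ln(T₂/T₁) / ln(V₁/V₂).
γ = 1 + ln(114/403) / ln(1.55/36.4) = 1.4.
γ ≈ 1.40 is close to 7/5, so the gas is diatomic.

γ ≈ 1.40; diatomic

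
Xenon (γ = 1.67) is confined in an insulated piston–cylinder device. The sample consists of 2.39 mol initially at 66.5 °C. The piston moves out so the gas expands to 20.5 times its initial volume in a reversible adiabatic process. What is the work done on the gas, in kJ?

W ≈ -8.74 kJ

For a reversible adiabat TV^(γ−1) is constant, so T₂ = T₁ (V₁/V₂)^(γ−1).
T₁ = 66.5 °C = 339.6 K.
T₂ = 339.6 × (1/20.5)^(0.67) = 44.89 K.
Q = 0, so ΔU = W_on_gas = nCᵥΔT with Cᵥ = R/(γ−1) = 12.41 J/(mol·K).
ΔU = 2.39 × 12.41 × (44.89 − 339.6) = -8742 J.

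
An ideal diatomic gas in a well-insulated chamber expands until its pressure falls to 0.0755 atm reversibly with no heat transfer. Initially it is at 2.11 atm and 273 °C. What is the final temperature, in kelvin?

T₂ ≈ 211 K

Along an adiabat T P^((1−γ)/γ) is constant, so T₂ = T₁ (P₂/P₁)^((γ−1)/γ).
For a diatomic ideal gas γ = 7/5, so (γ−1)/γ = 2/7.
T₁ = 273 °C = 546.1 K.
T₂ = 546.1 × (0.0755/2.11)^(2/7) = 210.9 K.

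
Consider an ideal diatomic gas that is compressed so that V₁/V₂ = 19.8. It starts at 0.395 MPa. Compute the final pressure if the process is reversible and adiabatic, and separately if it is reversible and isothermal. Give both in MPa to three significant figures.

For a diatomic ideal gas γ = 7/5.
Isothermal: P₂ = P₁(V₁/V₂) = 0.395×19.8 = 7.821 MPa.
Adiabatic: P₂ = P₁(V₁/V₂)^γ = 0.395×19.8^(7/5) = 25.82 MPa.

adiabatic: 25.8 MPa; isothermal: 7.82 MPa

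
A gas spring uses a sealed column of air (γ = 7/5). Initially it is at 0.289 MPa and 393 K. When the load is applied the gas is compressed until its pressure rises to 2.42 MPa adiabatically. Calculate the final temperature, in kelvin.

Adiabatic: T₂/T₁ = (P₂/P₁)^((γ−1)/γ).
T₂ = 393 × (2.42/0.289)^(2/7) = 721.2 K.

T₂ ≈ 721 K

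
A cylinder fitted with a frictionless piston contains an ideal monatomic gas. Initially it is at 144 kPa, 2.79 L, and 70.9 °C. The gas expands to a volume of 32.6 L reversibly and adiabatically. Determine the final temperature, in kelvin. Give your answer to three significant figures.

T₂ ≈ 66.8 K

Adiabatic: T₁V₁^(γ−1) = T₂V₂^(γ−1) ⇒ T₂ = T₁ (V₁/V₂)^(γ−1).
γ = 5/3 for a monatomic ideal gas.
T₁ = 70.9 °C = 344 K.
T₂ = 344 × (2.79/32.6)^(2/3) = 66.82 K.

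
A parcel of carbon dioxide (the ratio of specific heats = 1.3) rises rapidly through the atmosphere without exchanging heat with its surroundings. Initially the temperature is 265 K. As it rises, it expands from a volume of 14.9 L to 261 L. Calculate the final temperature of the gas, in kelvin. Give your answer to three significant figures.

For a reversible adiabat TV^(γ−1) is constant, so T₂ = T₁ (V₁/V₂)^(γ−1).
T₂ = 265 × (14.9/261)^(0.3) = 112.3 K.

T₂ ≈ 112 K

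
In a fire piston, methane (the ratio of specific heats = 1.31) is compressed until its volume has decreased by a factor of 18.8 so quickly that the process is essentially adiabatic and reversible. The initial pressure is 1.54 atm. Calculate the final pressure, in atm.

P₂ ≈ 71.9 atm

Adiabatic: P₁V₁^γ = P₂V₂^γ ⇒ P₂ = P₁ (V₁/V₂)^γ.
P₂ = 1.54 × 18.8^(1.31) = 71.89 atm.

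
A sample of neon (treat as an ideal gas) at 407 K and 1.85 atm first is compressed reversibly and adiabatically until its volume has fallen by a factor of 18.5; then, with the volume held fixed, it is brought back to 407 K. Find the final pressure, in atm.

P₃ ≈ 34.2 atm

For a monatomic ideal gas γ = 5/3.
Adiabatic step (PV^γ = const): P₂ = 1.85×18.5^(5/3) = 239.4 atm; T₂ = 407×18.5^(2/3) = 2847 K.
Isochoric: P₃ = P₂(T₃/T₂) = 239.4 × (407/2847) = 34.23 atm.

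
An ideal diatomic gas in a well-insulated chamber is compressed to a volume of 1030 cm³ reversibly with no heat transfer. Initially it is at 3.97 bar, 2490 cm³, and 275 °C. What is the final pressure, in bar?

P₂ ≈ 13.7 bar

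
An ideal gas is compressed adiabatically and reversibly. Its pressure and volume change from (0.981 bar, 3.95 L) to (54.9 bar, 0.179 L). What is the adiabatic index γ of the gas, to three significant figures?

γ ≈ 1.30

PV^γ = const ⇒ γ = ln(P₂/P₁) / ln(V₁/V₂).
γ = ln(54.9/0.981) / ln(3.95/0.179) = 1.301.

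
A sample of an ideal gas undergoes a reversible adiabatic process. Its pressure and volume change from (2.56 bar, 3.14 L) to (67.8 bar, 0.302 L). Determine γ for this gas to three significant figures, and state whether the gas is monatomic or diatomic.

γ ≈ 1.40; diatomic

PV^γ = const ⇒ γ = ln(P₂/P₁) / ln(V₁/V₂).
γ = ln(67.8/2.56) / ln(3.14/0.302) = 1.399.
γ ≈ 1.40 is close to 7/5, so the gas is diatomic.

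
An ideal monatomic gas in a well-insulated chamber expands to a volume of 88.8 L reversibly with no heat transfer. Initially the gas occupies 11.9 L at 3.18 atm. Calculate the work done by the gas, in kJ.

W ≈ 4.25 kJ

γ = 5/3 for a monatomic ideal gas.
P₂ = P₁(V₁/V₂)^γ = 3.18×(11.9/88.8)^(5/3) = 0.1116 atm.
For a reversible adiabat, W_by_gas = (P₁V₁ − P₂V₂)/(γ−1).
W_by = (322200×0.0119 − 11310×0.0888) / (2/3) = 4245 J.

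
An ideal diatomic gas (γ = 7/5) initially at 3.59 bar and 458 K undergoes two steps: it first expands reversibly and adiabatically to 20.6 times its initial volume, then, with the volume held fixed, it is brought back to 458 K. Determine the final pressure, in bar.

P₃ ≈ 0.174 bar

Adiabatic step (PV^γ = const): P₂ = 3.59×(1/20.6)^(7/5) = 0.05196 bar; T₂ = 458×(1/20.6)^(2/5) = 136.6 K.
Isochoric: P₃ = P₂(T₃/T₂) = 0.05196 × (458/136.6) = 0.1743 bar.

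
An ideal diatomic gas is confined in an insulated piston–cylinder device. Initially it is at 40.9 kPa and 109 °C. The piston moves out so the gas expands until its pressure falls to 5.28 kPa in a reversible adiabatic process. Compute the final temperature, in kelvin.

T₂ ≈ 213 K

Along an adiabat T P^((1−γ)/γ) is constant, so T₂ = T₁ (P₂/P₁)^((γ−1)/γ).
For a diatomic ideal gas γ = 7/5, so (γ−1)/γ = 2/7.
T₁ = 109 °C = 382.1 K.
T₂ = 382.1 × (5.28/40.9)^(2/7) = 212.9 K.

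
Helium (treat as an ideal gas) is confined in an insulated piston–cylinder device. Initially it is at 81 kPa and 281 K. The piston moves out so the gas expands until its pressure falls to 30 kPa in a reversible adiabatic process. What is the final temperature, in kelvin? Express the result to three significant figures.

T₂ ≈ 189 K

Along an adiabat T P^((1−γ)/γ) is constant, so T₂ = T₁ (P₂/P₁)^((γ−1)/γ).
For a monatomic ideal gas γ = 5/3, so (γ−1)/γ = 2/5.
T₂ = 281 × (30/81)^(2/5) = 188.9 K.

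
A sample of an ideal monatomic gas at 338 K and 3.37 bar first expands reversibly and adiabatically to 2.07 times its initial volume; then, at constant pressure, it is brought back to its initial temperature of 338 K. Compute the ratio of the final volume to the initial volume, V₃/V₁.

For a monatomic ideal gas γ = 5/3.
Adiabatic step: V₂/V₁ = 2.07; T₂ = T₁·(1/2.07)^(2/3) = 208.1 K.
Isobaric step: V₃/V₂ = T₃/T₂ = 338/208.1.
V₃/V₁ = (V₂/V₁)(V₃/V₂) = 2.07 × (338/208.1) = 3.362.

V₃/V₁ ≈ 3.36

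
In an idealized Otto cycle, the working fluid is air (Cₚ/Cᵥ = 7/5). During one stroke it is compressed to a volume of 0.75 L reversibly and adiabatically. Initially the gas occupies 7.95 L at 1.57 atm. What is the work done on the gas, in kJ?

P₂ = P₁(V₁/V₂)^γ = 1.57×(7.95/0.75)^(7/5) = 42.79 atm.
For a reversible adiabat, W_by_gas = (P₁V₁ − P₂V₂)/(γ−1).
W_by = (159100×0.00795 − 4.336×10^6×0.00075) / (2/5) = -4967 J.
W_on_gas = −W_by = 4967 J.

W ≈ 4.97 kJ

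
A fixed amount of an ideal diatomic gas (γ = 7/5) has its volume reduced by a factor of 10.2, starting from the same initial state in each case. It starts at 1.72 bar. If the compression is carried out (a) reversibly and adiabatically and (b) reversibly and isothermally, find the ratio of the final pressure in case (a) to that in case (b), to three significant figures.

Isothermal: P_b = P₁(V₁/V₂) = 1.72×10.2.
Adiabatic: P_a = P₁(V₁/V₂)^γ = 1.72×10.2^(7/5).
P_a/P_b = (V₁/V₂)^(γ−1) = 10.2^(2/5) = 2.532.

P_adiabatic / P_isothermal ≈ 2.53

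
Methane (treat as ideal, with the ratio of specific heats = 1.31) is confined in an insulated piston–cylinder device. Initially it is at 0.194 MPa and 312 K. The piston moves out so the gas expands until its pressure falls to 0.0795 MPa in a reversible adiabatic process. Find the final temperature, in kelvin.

Adiabatic: T₂/T₁ = (P₂/P₁)^((γ−1)/γ).
T₂ = 312 × (0.0795/0.194)^(0.237) = 252.6 K.

T₂ ≈ 253 K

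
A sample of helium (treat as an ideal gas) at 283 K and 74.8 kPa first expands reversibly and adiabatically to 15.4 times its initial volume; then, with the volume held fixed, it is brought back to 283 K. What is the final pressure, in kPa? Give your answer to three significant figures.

For a monatomic ideal gas γ = 5/3.
Adiabatic step (PV^γ = const): P₂ = 74.8×(1/15.4)^(5/3) = 0.7847 kPa; T₂ = 283×(1/15.4)^(2/3) = 45.72 K.
Isochoric: P₃ = P₂(T₃/T₂) = 0.7847 × (283/45.72) = 4.857 kPa.

P₃ ≈ 4.86 kPa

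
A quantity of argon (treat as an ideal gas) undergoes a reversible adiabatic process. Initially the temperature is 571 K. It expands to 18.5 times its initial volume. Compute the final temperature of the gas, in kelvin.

For a reversible adiabat TV^(γ−1) is constant, so T₂ = T₁ (V₁/V₂)^(γ−1).
For a monatomic ideal gas γ = 5/3, so γ−1 = 2/3.
T₂ = 571 × (1/18.5)^(2/3) = 81.63 K.

T₂ ≈ 81.6 K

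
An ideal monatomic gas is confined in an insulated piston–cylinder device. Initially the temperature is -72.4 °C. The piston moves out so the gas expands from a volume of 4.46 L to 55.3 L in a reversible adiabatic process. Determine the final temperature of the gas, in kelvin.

For a reversible adiabat TV^(γ−1) is constant, so T₂ = T₁ (V₁/V₂)^(γ−1).
For a monatomic ideal gas γ = 5/3, so γ−1 = 2/3.
T₁ = -72.4 °C = 200.7 K.
T₂ = 200.7 × (4.46/55.3)^(2/3) = 37.47 K.

T₂ ≈ 37.5 K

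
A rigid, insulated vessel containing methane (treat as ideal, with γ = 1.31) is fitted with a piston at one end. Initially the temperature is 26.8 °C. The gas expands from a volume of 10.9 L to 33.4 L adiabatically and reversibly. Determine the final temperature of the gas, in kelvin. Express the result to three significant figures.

For a reversible adiabat TV^(γ−1) is constant, so T₂ = T₁ (V₁/V₂)^(γ−1).
T₁ = 26.8 °C = 299.9 K.
T₂ = 299.9 × (10.9/33.4)^(0.31) = 212 K.

T₂ ≈ 212 K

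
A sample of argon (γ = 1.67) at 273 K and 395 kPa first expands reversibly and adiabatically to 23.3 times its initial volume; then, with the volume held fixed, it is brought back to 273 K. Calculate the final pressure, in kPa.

Adiabatic step (PV^γ = const): P₂ = 395×(1/23.3)^(1.67) = 2.056 kPa; T₂ = 273×(1/23.3)^(0.67) = 33.12 K.
Isochoric: P₃ = P₂(T₃/T₂) = 2.056 × (273/33.12) = 16.95 kPa.

P₃ ≈ 17.0 kPa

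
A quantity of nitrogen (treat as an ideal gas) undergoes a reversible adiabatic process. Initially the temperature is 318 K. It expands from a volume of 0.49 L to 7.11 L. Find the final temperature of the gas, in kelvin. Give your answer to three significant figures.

Adiabatic: T₁V₁^(γ−1) = T₂V₂^(γ−1) ⇒ T₂ = T₁ (V₁/V₂)^(γ−1).
For a diatomic ideal gas γ = 7/5, so γ−1 = 2/5.
T₂ = 318 × (0.49/7.11)^(2/5) = 109.1 K.

T₂ ≈ 109 K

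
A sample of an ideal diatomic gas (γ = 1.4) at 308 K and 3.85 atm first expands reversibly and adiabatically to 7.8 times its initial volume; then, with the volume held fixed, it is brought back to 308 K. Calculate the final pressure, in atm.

Adiabatic step (PV^γ = const): P₂ = 3.85×(1/7.8)^(1.4) = 0.217 atm; T₂ = 308×(1/7.8)^(0.4) = 135.4 K.
Isochoric: P₃ = P₂(T₃/T₂) = 0.217 × (308/135.4) = 0.4936 atm.

P₃ ≈ 0.494 atm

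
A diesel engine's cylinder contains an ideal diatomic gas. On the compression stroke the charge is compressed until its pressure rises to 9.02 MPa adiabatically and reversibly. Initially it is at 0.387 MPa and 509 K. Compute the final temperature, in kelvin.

Along an adiabat T P^((1−γ)/γ) is constant, so T₂ = T₁ (P₂/P₁)^((γ−1)/γ).
For a diatomic ideal gas γ = 7/5, so (γ−1)/γ = 2/7.
T₂ = 509 × (9.02/0.387)^(2/7) = 1251 K.

T₂ ≈ 1250 K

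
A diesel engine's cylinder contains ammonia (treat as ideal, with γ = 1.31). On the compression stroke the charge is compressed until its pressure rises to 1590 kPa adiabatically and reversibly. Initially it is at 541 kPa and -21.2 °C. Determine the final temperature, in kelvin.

Along an adiabat T P^((1−γ)/γ) is constant, so T₂ = T₁ (P₂/P₁)^((γ−1)/γ).
T₁ = -21.2 °C = 251.9 K.
T₂ = 251.9 × (1590/541)^(0.237) = 325.2 K.

T₂ ≈ 325 K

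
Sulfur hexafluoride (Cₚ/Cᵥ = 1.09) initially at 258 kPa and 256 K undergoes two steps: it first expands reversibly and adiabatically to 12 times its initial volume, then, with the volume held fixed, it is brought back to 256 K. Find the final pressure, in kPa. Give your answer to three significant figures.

P₃ ≈ 21.5 kPa

Adiabatic step (PV^γ = const): P₂ = 258×(1/12)^(1.09) = 17.19 kPa; T₂ = 256×(1/12)^(0.09) = 204.7 K.
Isochoric: P₃ = P₂(T₃/T₂) = 17.19 × (256/204.7) = 21.5 kPa.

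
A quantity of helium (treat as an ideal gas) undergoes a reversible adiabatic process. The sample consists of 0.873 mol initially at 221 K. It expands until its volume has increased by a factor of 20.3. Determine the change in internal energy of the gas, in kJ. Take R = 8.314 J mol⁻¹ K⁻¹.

Adiabatic: T₁V₁^(γ−1) = T₂V₂^(γ−1) ⇒ T₂ = T₁ (V₁/V₂)^(γ−1).
γ = 5/3 for a monatomic ideal gas, so γ−1 = 2/3.
T₂ = 221 × (1/20.3)^(2/3) = 29.7 K.
Q = 0, so ΔU = W_on_gas = nCᵥΔT with Cᵥ = R/(γ−1) = 12.47 J/(mol·K).
ΔU = 0.873 × 12.47 × (29.7 − 221) = -2083 J.

ΔU ≈ -2.08 kJ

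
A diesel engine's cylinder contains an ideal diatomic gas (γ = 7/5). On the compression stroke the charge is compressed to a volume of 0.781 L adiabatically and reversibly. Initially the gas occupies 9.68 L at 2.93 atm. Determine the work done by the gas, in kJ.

W ≈ -12.5 kJ

P₂ = P₁(V₁/V₂)^γ = 2.93×(9.68/0.781)^(7/5) = 99.4 atm.
For a reversible adiabat, W_by_gas = (P₁V₁ − P₂V₂)/(γ−1).
W_by = (296900×0.00968 − 1.007×10^7×0.000781) / (2/5) = -12480 J.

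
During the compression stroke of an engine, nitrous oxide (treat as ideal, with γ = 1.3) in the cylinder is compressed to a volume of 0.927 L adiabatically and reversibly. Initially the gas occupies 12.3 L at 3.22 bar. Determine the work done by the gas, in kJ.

W ≈ -15.5 kJ

P₂ = P₁(V₁/V₂)^γ = 3.22×(12.3/0.927)^(1.3) = 92.8 bar.
For a reversible adiabat, W_by_gas = (P₁V₁ − P₂V₂)/(γ−1).
W_by = (322000×0.0123 − 9.28×10^6×0.000927) / (0.3) = -15470 J.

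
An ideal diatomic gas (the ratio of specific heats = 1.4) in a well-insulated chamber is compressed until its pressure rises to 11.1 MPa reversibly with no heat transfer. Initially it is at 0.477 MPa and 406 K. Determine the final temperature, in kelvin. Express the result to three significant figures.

Adiabatic: T₂/T₁ = (P₂/P₁)^((γ−1)/γ).
T₂ = 406 × (11.1/0.477)^(0.286) = 997.8 K.

T₂ ≈ 998 K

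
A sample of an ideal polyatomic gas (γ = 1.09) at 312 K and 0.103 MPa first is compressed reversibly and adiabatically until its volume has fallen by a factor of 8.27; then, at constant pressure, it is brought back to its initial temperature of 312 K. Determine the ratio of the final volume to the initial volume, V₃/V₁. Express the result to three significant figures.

Adiabatic step: V₂/V₁ = 0.1209; T₂ = T₁·8.27^(0.09) = 377.3 K.
Isobaric step: V₃/V₂ = T₃/T₂ = 312/377.3.
V₃/V₁ = (V₂/V₁)(V₃/V₂) = 0.1209 × (312/377.3) = 0.09998.

V₃/V₁ ≈ 0.100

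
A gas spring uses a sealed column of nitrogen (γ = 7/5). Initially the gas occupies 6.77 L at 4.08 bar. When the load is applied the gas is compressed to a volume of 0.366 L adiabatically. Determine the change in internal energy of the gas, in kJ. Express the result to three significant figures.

ΔU ≈ 15.3 kJ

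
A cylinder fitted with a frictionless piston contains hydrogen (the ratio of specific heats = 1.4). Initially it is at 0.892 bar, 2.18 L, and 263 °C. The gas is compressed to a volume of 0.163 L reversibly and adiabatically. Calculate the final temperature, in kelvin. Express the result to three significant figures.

T₂ ≈ 1510 K

For a reversible adiabat TV^(γ−1) is constant, so T₂ = T₁ (V₁/V₂)^(γ−1).
T₁ = 263 °C = 536.1 K.
T₂ = 536.1 × (2.18/0.163)^(0.4) = 1513 K.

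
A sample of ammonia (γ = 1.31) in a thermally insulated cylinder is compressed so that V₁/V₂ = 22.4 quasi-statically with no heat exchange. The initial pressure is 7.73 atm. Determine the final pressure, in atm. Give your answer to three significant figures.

Since PV^γ is constant along a reversible adiabat, P₂ = P₁ (V₁/V₂)^γ.
P₂ = 7.73 × 22.4^(1.31) = 453.9 atm.

P₂ ≈ 454 atm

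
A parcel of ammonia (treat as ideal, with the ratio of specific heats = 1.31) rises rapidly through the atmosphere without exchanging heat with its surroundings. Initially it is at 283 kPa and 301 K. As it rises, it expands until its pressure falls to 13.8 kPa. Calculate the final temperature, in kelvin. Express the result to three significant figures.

T₂ ≈ 147 K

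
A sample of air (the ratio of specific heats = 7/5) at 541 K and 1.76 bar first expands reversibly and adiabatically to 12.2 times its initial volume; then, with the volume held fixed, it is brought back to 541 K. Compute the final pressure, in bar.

Adiabatic step (PV^γ = const): P₂ = 1.76×(1/12.2)^(7/5) = 0.05304 bar; T₂ = 541×(1/12.2)^(2/5) = 198.9 K.
Isochoric: P₃ = P₂(T₃/T₂) = 0.05304 × (541/198.9) = 0.1443 bar.

P₃ ≈ 0.144 bar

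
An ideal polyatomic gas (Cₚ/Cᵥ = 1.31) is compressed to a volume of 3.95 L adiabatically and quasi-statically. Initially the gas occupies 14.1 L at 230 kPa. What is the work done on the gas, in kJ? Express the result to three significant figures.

P₂ = P₁(V₁/V₂)^γ = 230×(14.1/3.95)^(1.31) = 1218 kPa.
For a reversible adiabat, W_by_gas = (P₁V₁ − P₂V₂)/(γ−1).
W_by = (230000×0.0141 − 1.218×10^6×0.00395) / (0.31) = -5059 J.
W_on_gas = −W_by = 5059 J.

W ≈ 5.06 kJ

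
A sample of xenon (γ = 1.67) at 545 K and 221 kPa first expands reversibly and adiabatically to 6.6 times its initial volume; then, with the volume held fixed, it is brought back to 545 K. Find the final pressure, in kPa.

Adiabatic step (PV^γ = const): P₂ = 221×(1/6.6)^(1.67) = 9.457 kPa; T₂ = 545×(1/6.6)^(0.67) = 153.9 K.
Isochoric: P₃ = P₂(T₃/T₂) = 9.457 × (545/153.9) = 33.48 kPa.

P₃ ≈ 33.5 kPa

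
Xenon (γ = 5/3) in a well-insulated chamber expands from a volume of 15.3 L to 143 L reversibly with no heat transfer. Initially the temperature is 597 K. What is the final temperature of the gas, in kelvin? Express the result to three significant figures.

Adiabatic: T₁V₁^(γ−1) = T₂V₂^(γ−1) ⇒ T₂ = T₁ (V₁/V₂)^(γ−1).
T₂ = 597 × (15.3/143)^(2/3) = 134.5 K.

T₂ ≈ 135 K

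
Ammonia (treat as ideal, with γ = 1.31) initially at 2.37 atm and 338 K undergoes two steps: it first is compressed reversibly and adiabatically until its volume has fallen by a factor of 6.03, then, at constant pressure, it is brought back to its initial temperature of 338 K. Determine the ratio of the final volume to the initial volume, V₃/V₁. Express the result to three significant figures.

V₃/V₁ ≈ 0.0950

Adiabatic step: V₂/V₁ = 0.1658; T₂ = T₁·6.03^(0.31) = 589.9 K.
Isobaric step: V₃/V₂ = T₃/T₂ = 338/589.9.
V₃/V₁ = (V₂/V₁)(V₃/V₂) = 0.1658 × (338/589.9) = 0.09501.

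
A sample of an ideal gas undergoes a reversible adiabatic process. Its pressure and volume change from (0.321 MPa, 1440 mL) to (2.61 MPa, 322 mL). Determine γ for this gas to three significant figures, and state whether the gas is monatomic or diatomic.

γ ≈ 1.40; diatomic

PV^γ = const ⇒ γ = ln(P₂/P₁) / ln(V₁/V₂).
γ = ln(2.61/0.321) / ln(1440/322) = 1.399.
γ ≈ 1.40 is close to 7/5, so the gas is diatomic.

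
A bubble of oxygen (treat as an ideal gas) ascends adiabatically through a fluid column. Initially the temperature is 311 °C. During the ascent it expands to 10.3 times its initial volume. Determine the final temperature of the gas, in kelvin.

For a reversible adiabat TV^(γ−1) is constant, so T₂ = T₁ (V₁/V₂)^(γ−1).
For a diatomic ideal gas γ = 7/5, so γ−1 = 2/5.
T₁ = 311 °C = 584.1 K.
T₂ = 584.1 × (1/10.3)^(2/5) = 229.8 K.

T₂ ≈ 230 K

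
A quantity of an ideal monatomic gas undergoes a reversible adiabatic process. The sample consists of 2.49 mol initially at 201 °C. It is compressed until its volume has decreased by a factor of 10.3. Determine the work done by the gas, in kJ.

Adiabatic: T₁V₁^(γ−1) = T₂V₂^(γ−1) ⇒ T₂ = T₁ (V₁/V₂)^(γ−1).
γ = 5/3 for a monatomic ideal gas, so γ−1 = 2/3.
T₁ = 201 °C = 474.1 K.
T₂ = 474.1 × 10.3^(2/3) = 2245 K.
Q = 0, so ΔU = W_on_gas = nCᵥΔT with Cᵥ = R/(γ−1) = 12.47 J/(mol·K).
ΔU = 2.49 × 12.47 × (2245 − 474.1) = 54980 J.
Work done by the gas = −ΔU = -54980 J.

W ≈ -55.0 kJ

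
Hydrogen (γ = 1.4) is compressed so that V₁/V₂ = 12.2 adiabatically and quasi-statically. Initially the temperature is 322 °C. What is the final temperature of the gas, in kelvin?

T₂ ≈ 1620 K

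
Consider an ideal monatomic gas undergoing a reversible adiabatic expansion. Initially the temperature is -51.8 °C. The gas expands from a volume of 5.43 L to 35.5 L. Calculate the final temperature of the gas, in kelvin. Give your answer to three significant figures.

T₂ ≈ 63.3 K

Adiabatic: T₁V₁^(γ−1) = T₂V₂^(γ−1) ⇒ T₂ = T₁ (V₁/V₂)^(γ−1).
For a monatomic ideal gas γ = 5/3, so γ−1 = 2/3.
T₁ = -51.8 °C = 221.3 K.
T₂ = 221.3 × (5.43/35.5)^(2/3) = 63.31 K.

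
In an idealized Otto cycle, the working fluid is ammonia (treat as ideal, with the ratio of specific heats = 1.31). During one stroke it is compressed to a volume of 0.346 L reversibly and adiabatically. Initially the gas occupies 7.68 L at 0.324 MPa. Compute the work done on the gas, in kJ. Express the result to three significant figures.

P₂ = P₁(V₁/V₂)^γ = 0.324×(7.68/0.346)^(1.31) = 18.8 MPa.
For a reversible adiabat, W_by_gas = (P₁V₁ − P₂V₂)/(γ−1).
W_by = (324000×0.00768 − 1.88×10^7×0.000346) / (0.31) = -12960 J.
W_on_gas = −W_by = 12960 J.

W ≈ 13.0 kJ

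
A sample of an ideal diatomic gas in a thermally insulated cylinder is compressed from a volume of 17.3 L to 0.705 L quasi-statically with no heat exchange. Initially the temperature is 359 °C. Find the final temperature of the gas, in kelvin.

Adiabatic: T₁V₁^(γ−1) = T₂V₂^(γ−1) ⇒ T₂ = T₁ (V₁/V₂)^(γ−1).
For a diatomic ideal gas γ = 7/5, so γ−1 = 2/5.
T₁ = 359 °C = 632.1 K.
T₂ = 632.1 × (17.3/0.705)^(2/5) = 2274 K.

T₂ ≈ 2270 K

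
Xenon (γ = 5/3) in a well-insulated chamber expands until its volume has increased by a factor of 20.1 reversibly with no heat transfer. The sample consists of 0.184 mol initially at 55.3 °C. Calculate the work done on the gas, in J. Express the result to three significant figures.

W ≈ -652 J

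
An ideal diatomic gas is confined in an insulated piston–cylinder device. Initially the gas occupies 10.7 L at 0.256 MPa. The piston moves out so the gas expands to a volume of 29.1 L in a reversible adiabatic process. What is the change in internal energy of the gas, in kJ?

ΔU ≈ -2.26 kJ

γ = 7/5 for a diatomic ideal gas.
P₂ = P₁(V₁/V₂)^γ = 0.256×(10.7/29.1)^(7/5) = 0.06309 MPa.
For a reversible adiabat, W_by_gas = (P₁V₁ − P₂V₂)/(γ−1).
W_by = (256000×0.0107 − 63090×0.0291) / (2/5) = 2259 J.
Q = 0 ⇒ ΔU = −W_by = -2259 J.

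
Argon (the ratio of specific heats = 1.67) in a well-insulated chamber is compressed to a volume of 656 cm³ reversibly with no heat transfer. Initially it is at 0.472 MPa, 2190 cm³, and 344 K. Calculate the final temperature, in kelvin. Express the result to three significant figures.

T₂ ≈ 771 K

Adiabatic: T₁V₁^(γ−1) = T₂V₂^(γ−1) ⇒ T₂ = T₁ (V₁/V₂)^(γ−1).
T₂ = 344 × (2190/656)^(0.67) = 771.5 K.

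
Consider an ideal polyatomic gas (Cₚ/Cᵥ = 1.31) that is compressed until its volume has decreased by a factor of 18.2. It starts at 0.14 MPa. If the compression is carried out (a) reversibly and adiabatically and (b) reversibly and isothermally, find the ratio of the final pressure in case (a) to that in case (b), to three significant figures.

Isothermal: P_b = P₁(V₁/V₂) = 0.14×18.2.
Adiabatic: P_a = P₁(V₁/V₂)^γ = 0.14×18.2^(1.31).
P_a/P_b = (V₁/V₂)^(γ−1) = 18.2^(0.31) = 2.458.

P_adiabatic / P_isothermal ≈ 2.46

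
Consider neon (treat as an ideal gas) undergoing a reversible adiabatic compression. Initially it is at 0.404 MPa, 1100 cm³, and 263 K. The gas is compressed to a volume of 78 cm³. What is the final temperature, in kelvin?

For a reversible adiabat TV^(γ−1) is constant, so T₂ = T₁ (V₁/V₂)^(γ−1).
γ = 5/3 for a monatomic ideal gas.
T₂ = 263 × (1100/78)^(2/3) = 1535 K.

T₂ ≈ 1540 K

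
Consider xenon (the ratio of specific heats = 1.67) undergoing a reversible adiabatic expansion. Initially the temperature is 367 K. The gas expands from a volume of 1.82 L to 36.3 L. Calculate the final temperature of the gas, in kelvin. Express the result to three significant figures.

For a reversible adiabat TV^(γ−1) is constant, so T₂ = T₁ (V₁/V₂)^(γ−1).
T₂ = 367 × (1.82/36.3)^(0.67) = 49.41 K.

T₂ ≈ 49.4 K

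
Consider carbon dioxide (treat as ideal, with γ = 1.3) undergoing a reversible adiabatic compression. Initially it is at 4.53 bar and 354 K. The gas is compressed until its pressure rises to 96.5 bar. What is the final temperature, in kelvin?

T₂ ≈ 717 K

Adiabatic: T₂/T₁ = (P₂/P₁)^((γ−1)/γ).
T₂ = 354 × (96.5/4.53)^(0.231) = 717.1 K.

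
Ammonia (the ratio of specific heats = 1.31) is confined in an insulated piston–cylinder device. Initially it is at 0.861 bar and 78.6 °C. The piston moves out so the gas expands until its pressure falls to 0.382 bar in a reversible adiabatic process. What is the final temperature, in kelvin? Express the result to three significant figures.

Adiabatic: T₂/T₁ = (P₂/P₁)^((γ−1)/γ).
T₁ = 78.6 °C = 351.8 K.
T₂ = 351.8 × (0.382/0.861)^(0.237) = 290.2 K.

T₂ ≈ 290 K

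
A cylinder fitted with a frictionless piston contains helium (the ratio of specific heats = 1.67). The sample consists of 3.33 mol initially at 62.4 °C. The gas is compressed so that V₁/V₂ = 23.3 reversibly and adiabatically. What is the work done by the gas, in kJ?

W ≈ -100 kJ

For a reversible adiabat TV^(γ−1) is constant, so T₂ = T₁ (V₁/V₂)^(γ−1).
T₁ = 62.4 °C = 335.5 K.
T₂ = 335.5 × 23.3^(0.67) = 2766 K.
Q = 0, so ΔU = W_on_gas = nCᵥΔT with Cᵥ = R/(γ−1) = 12.41 J/(mol·K).
ΔU = 3.33 × 12.41 × (2766 − 335.5) = 100400 J.
Work done by the gas = −ΔU = -100400 J.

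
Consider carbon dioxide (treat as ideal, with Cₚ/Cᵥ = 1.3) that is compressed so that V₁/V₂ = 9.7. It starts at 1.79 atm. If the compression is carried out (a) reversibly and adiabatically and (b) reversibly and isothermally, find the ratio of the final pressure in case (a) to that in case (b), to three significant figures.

P_adiabatic / P_isothermal ≈ 1.98

Isothermal: P_b = P₁(V₁/V₂) = 1.79×9.7.
Adiabatic: P_a = P₁(V₁/V₂)^γ = 1.79×9.7^(1.3).
P_a/P_b = (V₁/V₂)^(γ−1) = 9.7^(0.3) = 1.977.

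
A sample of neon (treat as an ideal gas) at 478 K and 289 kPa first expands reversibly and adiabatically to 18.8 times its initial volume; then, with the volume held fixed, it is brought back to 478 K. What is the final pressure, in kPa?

For a monatomic ideal gas γ = 5/3.
Adiabatic step (PV^γ = const): P₂ = 289×(1/18.8)^(5/3) = 2.174 kPa; T₂ = 478×(1/18.8)^(2/3) = 67.61 K.
Isochoric: P₃ = P₂(T₃/T₂) = 2.174 × (478/67.61) = 15.37 kPa.

P₃ ≈ 15.4 kPa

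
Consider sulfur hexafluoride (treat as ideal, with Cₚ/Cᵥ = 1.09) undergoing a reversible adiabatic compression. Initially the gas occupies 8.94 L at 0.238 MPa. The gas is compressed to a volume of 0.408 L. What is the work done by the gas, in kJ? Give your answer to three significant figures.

W ≈ -7.57 kJ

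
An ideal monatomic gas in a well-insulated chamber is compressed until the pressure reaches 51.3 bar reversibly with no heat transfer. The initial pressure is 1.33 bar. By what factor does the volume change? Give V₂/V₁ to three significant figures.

From PV^γ = const, V₂/V₁ = (P₁/P₂)^(1/γ).
For a monatomic ideal gas γ = 5/3.
V₂/V₁ = (1.33/51.3)^(3/5) = 0.1117.

V₂/V₁ ≈ 0.112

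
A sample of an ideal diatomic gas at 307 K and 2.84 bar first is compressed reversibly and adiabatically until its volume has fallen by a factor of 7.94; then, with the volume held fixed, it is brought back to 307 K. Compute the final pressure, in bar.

For a diatomic ideal gas γ = 7/5.
Adiabatic step (PV^γ = const): P₂ = 2.84×7.94^(7/5) = 51.65 bar; T₂ = 307×7.94^(2/5) = 703.2 K.
Isochoric: P₃ = P₂(T₃/T₂) = 51.65 × (307/703.2) = 22.55 bar.

P₃ ≈ 22.5 bar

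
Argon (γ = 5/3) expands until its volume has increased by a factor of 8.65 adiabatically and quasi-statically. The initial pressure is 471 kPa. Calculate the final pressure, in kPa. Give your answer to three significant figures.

Adiabatic: P₁V₁^γ = P₂V₂^γ ⇒ P₂ = P₁ (V₁/V₂)^γ.
P₂ = 471 × (1/8.65)^(5/3) = 12.92 kPa.

P₂ ≈ 12.9 kPa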